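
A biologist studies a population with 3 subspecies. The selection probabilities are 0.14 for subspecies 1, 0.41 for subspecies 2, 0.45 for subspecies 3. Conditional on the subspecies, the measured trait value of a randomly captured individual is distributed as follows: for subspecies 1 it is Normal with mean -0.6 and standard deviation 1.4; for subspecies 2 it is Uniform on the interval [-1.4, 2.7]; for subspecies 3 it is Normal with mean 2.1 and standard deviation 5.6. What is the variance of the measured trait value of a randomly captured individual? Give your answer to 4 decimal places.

Per component, 1: μ=-0.6, E[X²]=2.32; 2: μ=0.65, E[X²]=1.82333; 3: μ=2.1, E[X²]=35.77.
E[X] = 0.14·-0.6 + 0.41·0.65 + 0.45·2.1 = 1.1275.
E[X²] = 0.14·2.32 + 0.41·1.82333 + 0.45·35.77 = 17.1689.
Var(X) = E[X²] − (E[X])² = 17.1689 − 1.27126 = 15.8976.

15.8976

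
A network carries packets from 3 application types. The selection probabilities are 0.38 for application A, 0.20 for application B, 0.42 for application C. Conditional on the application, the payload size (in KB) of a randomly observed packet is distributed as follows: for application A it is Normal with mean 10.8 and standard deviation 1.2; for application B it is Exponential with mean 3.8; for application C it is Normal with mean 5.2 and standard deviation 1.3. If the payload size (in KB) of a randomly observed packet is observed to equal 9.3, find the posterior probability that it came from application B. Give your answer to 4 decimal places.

0.0720

Likelihoods f(9.3 | ·): A: 0.152208; B: 0.0227687; C: 0.00212353.
Posterior ∝ prior × likelihood. Numerator for B: 0.2·0.0227687 = 0.00455374.
Normalizing constant: 0.38·0.152208 + 0.2·0.0227687 + 0.42·0.00212353 = 0.0632845.
P(B | observation) = 0.00455374 / 0.0632845 = 0.0719566.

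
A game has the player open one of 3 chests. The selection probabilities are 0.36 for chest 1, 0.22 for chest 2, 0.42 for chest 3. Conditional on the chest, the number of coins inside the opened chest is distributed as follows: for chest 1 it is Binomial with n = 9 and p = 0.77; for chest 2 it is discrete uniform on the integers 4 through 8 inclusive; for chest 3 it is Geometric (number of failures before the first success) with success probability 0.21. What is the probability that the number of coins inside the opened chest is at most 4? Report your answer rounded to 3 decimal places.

0.347

Conditional on each chest, P(X ≤ 4): 1: 0.0349682; 2: 0.2; 3: 0.692294.
By total probability, P(X ≤ 4) = 0.36·0.0349682 + 0.22·0.2 + 0.42·0.692294 = 0.347352.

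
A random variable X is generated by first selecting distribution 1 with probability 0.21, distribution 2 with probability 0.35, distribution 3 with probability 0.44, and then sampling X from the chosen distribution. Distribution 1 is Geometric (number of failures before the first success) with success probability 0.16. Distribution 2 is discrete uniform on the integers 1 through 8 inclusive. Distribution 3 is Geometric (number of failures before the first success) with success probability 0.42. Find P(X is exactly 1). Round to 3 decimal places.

Conditional on each component, P(X = 1): 1: 0.1344; 2: 0.125; 3: 0.2436.
By total probability, P(X = 1) = 0.21·0.1344 + 0.35·0.125 + 0.44·0.2436 = 0.179158.

0.179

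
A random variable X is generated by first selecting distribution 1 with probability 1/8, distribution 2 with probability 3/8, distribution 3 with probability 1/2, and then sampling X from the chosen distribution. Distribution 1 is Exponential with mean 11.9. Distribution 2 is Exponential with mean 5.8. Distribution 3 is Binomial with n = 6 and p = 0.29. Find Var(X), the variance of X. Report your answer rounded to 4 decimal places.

Per component, 1: μ=11.9, E[X²]=283.22; 2: μ=5.8, E[X²]=67.28; 3: μ=1.74, E[X²]=4.263.
E[X] = 0.125·11.9 + 0.375·5.8 + 0.5·1.74 = 4.5325.
E[X²] = 0.125·283.22 + 0.375·67.28 + 0.5·4.263 = 62.764.
Var(X) = E[X²] − (E[X])² = 62.764 − 20.5436 = 42.2204.

42.2204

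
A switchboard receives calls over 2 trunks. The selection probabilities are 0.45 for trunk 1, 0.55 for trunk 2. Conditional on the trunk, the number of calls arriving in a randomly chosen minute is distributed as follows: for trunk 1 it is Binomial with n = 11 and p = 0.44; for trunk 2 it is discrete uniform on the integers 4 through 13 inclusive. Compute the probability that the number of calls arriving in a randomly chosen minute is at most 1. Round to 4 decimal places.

Conditional on each trunk, P(X ≤ 1): 1: 0.0163785; 2: 0.
By total probability, P(X ≤ 1) = 0.45·0.0163785 + 0.55·0 = 0.00737032.

0.0074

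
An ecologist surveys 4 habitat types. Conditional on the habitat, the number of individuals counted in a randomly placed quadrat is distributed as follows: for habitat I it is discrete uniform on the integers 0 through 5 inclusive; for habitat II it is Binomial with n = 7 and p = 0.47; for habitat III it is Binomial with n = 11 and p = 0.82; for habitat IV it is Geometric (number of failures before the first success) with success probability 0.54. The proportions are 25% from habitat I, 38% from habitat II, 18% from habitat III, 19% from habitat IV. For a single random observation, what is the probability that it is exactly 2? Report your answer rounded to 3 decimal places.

Conditional on each habitat, P(X = 2): I: 0.166667; II: 0.193997; III: 7.33572e-06; IV: 0.114264.
By total probability, P(X = 2) = 0.25·0.166667 + 0.38·0.193997 + 0.18·7.33572e-06 + 0.19·0.114264 = 0.137097.

0.137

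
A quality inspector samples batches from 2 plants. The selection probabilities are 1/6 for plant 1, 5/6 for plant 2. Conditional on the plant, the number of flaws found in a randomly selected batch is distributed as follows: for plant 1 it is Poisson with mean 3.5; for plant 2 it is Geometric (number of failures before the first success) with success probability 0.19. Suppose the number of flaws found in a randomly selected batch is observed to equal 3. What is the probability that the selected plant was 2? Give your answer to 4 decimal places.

Likelihoods P(X=3 | ·): 1: 0.215785; 2: 0.100974.
Posterior ∝ prior × likelihood. Numerator for 2: 0.833333·0.100974 = 0.0841448.
Normalizing constant: 0.166667·0.215785 + 0.833333·0.100974 = 0.120109.
P(2 | observation) = 0.0841448 / 0.120109 = 0.70057.

0.7006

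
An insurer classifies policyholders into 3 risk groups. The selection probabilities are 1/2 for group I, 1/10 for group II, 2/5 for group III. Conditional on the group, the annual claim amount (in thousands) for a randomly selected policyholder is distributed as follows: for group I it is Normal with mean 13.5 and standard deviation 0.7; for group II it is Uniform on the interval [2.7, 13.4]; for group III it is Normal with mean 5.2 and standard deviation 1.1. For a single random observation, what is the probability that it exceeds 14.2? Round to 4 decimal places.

Conditional on each group, P(X > 14.2): I: 0.158655; II: 0; III: 2.22045e-16.
By total probability, P(X > 14.2) = 0.5·0.158655 + 0.1·0 + 0.4·2.22045e-16 = 0.0793276.

0.0793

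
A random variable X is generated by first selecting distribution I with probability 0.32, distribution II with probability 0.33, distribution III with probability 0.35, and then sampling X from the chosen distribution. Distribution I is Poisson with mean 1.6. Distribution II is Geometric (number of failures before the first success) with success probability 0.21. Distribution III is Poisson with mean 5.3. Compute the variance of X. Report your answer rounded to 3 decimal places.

Per component, I: μ=1.6, E[X²]=4.16; II: μ=3.7619, E[X²]=32.0658; III: μ=5.3, E[X²]=33.39.
E[X] = 0.32·1.6 + 0.33·3.7619 + 0.35·5.3 = 3.60843.
E[X²] = 0.32·4.16 + 0.33·32.0658 + 0.35·33.39 = 23.5994.
Var(X) = E[X²] − (E[X])² = 23.5994 − 13.0208 = 10.5786.

10.579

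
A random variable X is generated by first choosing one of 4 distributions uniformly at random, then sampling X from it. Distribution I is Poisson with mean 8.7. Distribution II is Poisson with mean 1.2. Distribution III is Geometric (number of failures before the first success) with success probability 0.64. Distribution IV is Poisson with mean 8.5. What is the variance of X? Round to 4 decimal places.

19.7703

Per component, I: μ=8.7, E[X²]=84.39; II: μ=1.2, E[X²]=2.64; III: μ=0.5625, E[X²]=1.19531; IV: μ=8.5, E[X²]=80.75.
E[X] = 0.25·8.7 + 0.25·1.2 + 0.25·0.5625 + 0.25·8.5 = 4.74062.
E[X²] = 0.25·84.39 + 0.25·2.64 + 0.25·1.19531 + 0.25·80.75 = 42.2438.
Var(X) = E[X²] − (E[X])² = 42.2438 − 22.4735 = 19.7703.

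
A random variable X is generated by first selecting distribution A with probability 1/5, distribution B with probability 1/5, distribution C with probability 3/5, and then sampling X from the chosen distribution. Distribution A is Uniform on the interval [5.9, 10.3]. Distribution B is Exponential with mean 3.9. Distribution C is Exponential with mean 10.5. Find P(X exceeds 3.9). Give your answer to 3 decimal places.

Conditional on each component, P(X > 3.9): A: 1; B: 0.367879; C: 0.689748.
By total probability, P(X > 3.9) = 0.2·1 + 0.2·0.367879 + 0.6·0.689748 = 0.687425.

0.687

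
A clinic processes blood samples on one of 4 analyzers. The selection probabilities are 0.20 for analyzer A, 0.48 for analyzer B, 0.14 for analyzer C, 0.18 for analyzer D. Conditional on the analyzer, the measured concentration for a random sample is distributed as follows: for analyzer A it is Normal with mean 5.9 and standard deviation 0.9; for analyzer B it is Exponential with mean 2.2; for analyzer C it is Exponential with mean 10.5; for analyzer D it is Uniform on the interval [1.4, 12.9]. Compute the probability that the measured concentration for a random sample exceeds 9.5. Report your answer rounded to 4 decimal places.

Conditional on each analyzer, P(X > 9.5): A: 3.16712e-05; B: 0.0133241; C: 0.404638; D: 0.295652.
By total probability, P(X > 9.5) = 0.2·3.16712e-05 + 0.48·0.0133241 + 0.14·0.404638 + 0.18·0.295652 = 0.116269.

0.1163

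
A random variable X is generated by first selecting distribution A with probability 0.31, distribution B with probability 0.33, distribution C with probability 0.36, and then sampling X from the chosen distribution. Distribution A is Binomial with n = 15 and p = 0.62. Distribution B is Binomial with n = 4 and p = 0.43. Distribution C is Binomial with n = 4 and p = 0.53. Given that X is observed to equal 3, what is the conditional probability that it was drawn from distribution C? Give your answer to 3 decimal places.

Likelihoods P(X=3 | ·): A: 0.000983082; B: 0.181276; C: 0.279889.
Posterior ∝ prior × likelihood. Numerator for C: 0.36·0.279889 = 0.10076.
Normalizing constant: 0.31·0.000983082 + 0.33·0.181276 + 0.36·0.279889 = 0.160886.
P(C | observation) = 0.10076 / 0.160886 = 0.626283.

0.626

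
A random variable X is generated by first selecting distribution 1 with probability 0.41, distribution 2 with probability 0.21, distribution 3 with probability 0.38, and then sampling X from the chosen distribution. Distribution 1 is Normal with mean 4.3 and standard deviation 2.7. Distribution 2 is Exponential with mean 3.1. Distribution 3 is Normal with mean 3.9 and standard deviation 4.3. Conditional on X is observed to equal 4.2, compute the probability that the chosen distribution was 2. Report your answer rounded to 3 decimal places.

Likelihoods f(4.2 | ·): 1: 0.147655; 2: 0.0832222; 3: 0.0925518.
Posterior ∝ prior × likelihood. Numerator for 2: 0.21·0.0832222 = 0.0174767.
Normalizing constant: 0.41·0.147655 + 0.21·0.0832222 + 0.38·0.0925518 = 0.113185.
P(2 | observation) = 0.0174767 / 0.113185 = 0.154408.

0.154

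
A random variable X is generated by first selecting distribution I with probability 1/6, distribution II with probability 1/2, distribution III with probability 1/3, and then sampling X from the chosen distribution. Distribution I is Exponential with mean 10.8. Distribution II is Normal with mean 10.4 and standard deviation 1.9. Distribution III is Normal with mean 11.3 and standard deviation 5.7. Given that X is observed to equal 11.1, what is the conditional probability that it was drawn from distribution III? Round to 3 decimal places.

Likelihoods f(11.1 | ·): I: 0.0331297; II: 0.196192; III: 0.0699468.
Posterior ∝ prior × likelihood. Numerator for III: 0.333333·0.0699468 = 0.0233156.
Normalizing constant: 0.166667·0.0331297 + 0.5·0.196192 + 0.333333·0.0699468 = 0.126933.
P(III | observation) = 0.0233156 / 0.126933 = 0.183684.

0.184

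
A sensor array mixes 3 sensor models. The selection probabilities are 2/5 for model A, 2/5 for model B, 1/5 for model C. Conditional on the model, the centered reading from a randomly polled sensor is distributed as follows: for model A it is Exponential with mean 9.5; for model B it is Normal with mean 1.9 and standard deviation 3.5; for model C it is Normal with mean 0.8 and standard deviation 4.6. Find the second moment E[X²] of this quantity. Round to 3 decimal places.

For each component E[X²] = Var + (mean)², giving A: 180.5; B: 15.86; C: 21.8.
Overall E[X²] = 0.4·180.5 + 0.4·15.86 + 0.2·21.8 = 82.904.

82.904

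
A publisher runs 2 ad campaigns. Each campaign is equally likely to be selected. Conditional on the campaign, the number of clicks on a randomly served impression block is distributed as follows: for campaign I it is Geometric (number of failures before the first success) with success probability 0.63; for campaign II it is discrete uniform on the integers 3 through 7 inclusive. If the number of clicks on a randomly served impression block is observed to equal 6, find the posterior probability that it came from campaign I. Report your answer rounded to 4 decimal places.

Likelihoods P(X=6 | ·): I: 0.00161641; II: 0.2.
Posterior ∝ prior × likelihood. Numerator for I: 0.5·0.00161641 = 0.000808204.
Normalizing constant: 0.5·0.00161641 + 0.5·0.2 = 0.100808.
P(I | observation) = 0.000808204 / 0.100808 = 0.00801724.

0.0080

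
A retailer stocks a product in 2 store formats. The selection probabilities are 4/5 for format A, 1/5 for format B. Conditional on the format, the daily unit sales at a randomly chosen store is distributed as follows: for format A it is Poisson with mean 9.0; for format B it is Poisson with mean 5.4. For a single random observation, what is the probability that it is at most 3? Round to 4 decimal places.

Conditional on each format, P(X ≤ 3): A: 0.0212265; B: 0.213291.
By total probability, P(X ≤ 3) = 0.8·0.0212265 + 0.2·0.213291 = 0.0596394.

0.0596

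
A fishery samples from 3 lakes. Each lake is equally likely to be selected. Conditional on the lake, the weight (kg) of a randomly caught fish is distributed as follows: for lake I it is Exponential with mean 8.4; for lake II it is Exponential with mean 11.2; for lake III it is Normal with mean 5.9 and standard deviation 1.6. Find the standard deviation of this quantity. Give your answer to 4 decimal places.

8.4186

Per component, I: μ=8.4, E[X²]=141.12; II: μ=11.2, E[X²]=250.88; III: μ=5.9, E[X²]=37.37.
E[X] = 0.333333·8.4 + 0.333333·11.2 + 0.333333·5.9 = 8.5.
E[X²] = 0.333333·141.12 + 0.333333·250.88 + 0.333333·37.37 = 143.123.
Var(X) = E[X²] − (E[X])² = 143.123 − 72.25 = 70.8733.
SD(X) = √70.8733 = 8.41863.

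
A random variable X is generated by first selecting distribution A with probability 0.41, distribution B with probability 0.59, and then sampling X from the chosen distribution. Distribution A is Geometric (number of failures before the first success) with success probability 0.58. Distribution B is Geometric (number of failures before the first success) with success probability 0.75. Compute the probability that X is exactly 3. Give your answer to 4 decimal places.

Conditional on each component, P(X = 3): A: 0.042971; B: 0.0117188.
By total probability, P(X = 3) = 0.41·0.042971 + 0.59·0.0117188 = 0.0245322.

0.0245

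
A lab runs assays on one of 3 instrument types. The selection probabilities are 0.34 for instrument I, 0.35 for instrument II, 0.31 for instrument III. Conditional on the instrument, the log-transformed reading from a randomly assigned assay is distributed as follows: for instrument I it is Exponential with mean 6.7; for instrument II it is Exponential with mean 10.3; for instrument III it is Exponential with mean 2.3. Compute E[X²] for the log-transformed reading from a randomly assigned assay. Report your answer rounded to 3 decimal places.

108.068

For each component E[X²] = Var + (mean)², giving I: 89.78; II: 212.18; III: 10.58.
Overall E[X²] = 0.34·89.78 + 0.35·212.18 + 0.31·10.58 = 108.068.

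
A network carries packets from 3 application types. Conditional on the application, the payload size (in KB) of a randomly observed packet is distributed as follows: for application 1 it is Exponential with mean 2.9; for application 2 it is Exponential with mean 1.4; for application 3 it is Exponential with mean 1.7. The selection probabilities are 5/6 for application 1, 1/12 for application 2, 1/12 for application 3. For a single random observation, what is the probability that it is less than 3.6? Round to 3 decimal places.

0.743

Conditional on each application, P(X < 3.6): 1: 0.711015; 2: 0.923574; 3: 0.879686.
By total probability, P(X < 3.6) = 0.833333·0.711015 + 0.0833333·0.923574 + 0.0833333·0.879686 = 0.742784.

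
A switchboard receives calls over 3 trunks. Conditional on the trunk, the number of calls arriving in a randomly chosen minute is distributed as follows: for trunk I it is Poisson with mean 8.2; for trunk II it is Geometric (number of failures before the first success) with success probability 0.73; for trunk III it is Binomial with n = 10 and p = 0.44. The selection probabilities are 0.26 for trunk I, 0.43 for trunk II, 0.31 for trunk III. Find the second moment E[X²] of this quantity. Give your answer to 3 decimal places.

For each component E[X²] = Var + (mean)², giving I: 75.44; II: 0.64346; III: 21.824.
Overall E[X²] = 0.26·75.44 + 0.43·0.64346 + 0.31·21.824 = 26.6565.

26.657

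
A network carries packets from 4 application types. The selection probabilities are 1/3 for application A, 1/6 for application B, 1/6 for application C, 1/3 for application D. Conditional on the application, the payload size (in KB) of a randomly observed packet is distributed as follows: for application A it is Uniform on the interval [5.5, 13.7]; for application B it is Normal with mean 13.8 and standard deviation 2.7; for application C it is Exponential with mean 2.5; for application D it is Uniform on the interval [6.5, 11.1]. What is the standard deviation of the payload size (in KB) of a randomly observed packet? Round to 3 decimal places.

3.963

Per component, A: μ=9.6, E[X²]=97.7633; B: μ=13.8, E[X²]=197.73; C: μ=2.5, E[X²]=12.5; D: μ=8.8, E[X²]=79.2033.
E[X] = 0.333333·9.6 + 0.166667·13.8 + 0.166667·2.5 + 0.333333·8.8 = 8.85.
E[X²] = 0.333333·97.7633 + 0.166667·197.73 + 0.166667·12.5 + 0.333333·79.2033 = 94.0272.
Var(X) = E[X²] − (E[X])² = 94.0272 − 78.3225 = 15.7047.
SD(X) = √15.7047 = 3.96292.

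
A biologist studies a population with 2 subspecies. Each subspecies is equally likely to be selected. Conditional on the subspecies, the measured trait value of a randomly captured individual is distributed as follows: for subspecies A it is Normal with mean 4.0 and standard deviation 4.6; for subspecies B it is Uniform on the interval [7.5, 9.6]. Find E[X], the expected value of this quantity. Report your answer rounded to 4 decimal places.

6.2750

Component means — A: 4; B: 8.55.
E[X] = 0.5·4 + 0.5·8.55 = 6.275.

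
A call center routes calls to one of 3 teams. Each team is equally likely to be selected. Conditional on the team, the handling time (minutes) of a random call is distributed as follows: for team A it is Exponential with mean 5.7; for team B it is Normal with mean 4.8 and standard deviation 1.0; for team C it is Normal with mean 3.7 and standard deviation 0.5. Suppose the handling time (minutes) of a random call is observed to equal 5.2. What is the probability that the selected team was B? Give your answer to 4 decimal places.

Likelihoods f(5.2 | ·): A: 0.0704574; B: 0.36827; C: 0.0088637.
Posterior ∝ prior × likelihood. Numerator for B: 0.333333·0.36827 = 0.122757.
Normalizing constant: 0.333333·0.0704574 + 0.333333·0.36827 + 0.333333·0.0088637 = 0.149197.
P(B | observation) = 0.122757 / 0.149197 = 0.822782.

0.8228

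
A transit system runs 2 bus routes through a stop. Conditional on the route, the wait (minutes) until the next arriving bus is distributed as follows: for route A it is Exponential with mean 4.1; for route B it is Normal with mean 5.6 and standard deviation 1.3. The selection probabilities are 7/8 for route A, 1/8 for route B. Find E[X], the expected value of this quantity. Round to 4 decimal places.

Component means — A: 4.1; B: 5.6.
E[X] = 0.875·4.1 + 0.125·5.6 = 4.2875.

4.2875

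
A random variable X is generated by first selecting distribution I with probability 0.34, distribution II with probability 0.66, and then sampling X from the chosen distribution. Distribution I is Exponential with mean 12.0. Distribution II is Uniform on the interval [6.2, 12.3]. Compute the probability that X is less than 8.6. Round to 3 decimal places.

0.434

Conditional on each component, P(X < 8.6): I: 0.511623; II: 0.393443.
By total probability, P(X < 8.6) = 0.34·0.511623 + 0.66·0.393443 = 0.433624.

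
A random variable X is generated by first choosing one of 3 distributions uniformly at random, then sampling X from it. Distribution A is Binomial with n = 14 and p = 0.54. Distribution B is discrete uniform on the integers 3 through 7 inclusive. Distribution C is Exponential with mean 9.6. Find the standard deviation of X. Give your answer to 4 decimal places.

Per component, A: μ=7.56, E[X²]=60.6312; B: μ=5, E[X²]=27; C: μ=9.6, E[X²]=184.32.
E[X] = 0.333333·7.56 + 0.333333·5 + 0.333333·9.6 = 7.38667.
E[X²] = 0.333333·60.6312 + 0.333333·27 + 0.333333·184.32 = 90.6504.
Var(X) = E[X²] − (E[X])² = 90.6504 − 54.5628 = 36.0876.
SD(X) = √36.0876 = 6.00729.

6.0073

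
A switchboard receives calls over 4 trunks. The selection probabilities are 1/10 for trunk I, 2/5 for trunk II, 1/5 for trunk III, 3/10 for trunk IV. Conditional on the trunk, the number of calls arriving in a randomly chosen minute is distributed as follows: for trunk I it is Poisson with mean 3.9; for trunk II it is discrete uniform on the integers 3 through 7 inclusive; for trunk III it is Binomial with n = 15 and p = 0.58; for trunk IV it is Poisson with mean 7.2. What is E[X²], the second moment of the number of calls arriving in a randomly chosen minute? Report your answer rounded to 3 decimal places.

46.292

For each component E[X²] = Var + (mean)², giving I: 19.11; II: 27; III: 79.344; IV: 59.04.
Overall E[X²] = 0.1·19.11 + 0.4·27 + 0.2·79.344 + 0.3·59.04 = 46.2918.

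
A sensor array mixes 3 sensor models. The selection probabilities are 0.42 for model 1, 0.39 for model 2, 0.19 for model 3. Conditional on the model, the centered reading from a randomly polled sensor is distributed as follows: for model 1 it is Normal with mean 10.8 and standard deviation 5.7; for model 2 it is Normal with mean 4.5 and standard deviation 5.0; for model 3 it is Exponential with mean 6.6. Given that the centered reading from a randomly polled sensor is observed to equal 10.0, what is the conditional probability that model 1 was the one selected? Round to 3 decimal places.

0.555

Likelihoods f(10.0 | ·): 1: 0.0693039; 2: 0.0435704; 3: 0.0332992.
Posterior ∝ prior × likelihood. Numerator for 1: 0.42·0.0693039 = 0.0291076.
Normalizing constant: 0.42·0.0693039 + 0.39·0.0435704 + 0.19·0.0332992 = 0.052427.
P(1 | observation) = 0.0291076 / 0.052427 = 0.555204.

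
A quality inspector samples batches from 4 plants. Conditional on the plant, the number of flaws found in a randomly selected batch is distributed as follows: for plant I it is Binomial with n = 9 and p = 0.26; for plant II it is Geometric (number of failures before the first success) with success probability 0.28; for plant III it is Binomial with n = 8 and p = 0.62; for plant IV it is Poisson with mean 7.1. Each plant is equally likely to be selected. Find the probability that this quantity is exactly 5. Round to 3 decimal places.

0.126

Conditional on each plant, P(X = 5): I: 0.0448915; II: 0.0541777; III: 0.281512; IV: 0.124057.
By total probability, P(X = 5) = 0.25·0.0448915 + 0.25·0.0541777 + 0.25·0.281512 + 0.25·0.124057 = 0.126159.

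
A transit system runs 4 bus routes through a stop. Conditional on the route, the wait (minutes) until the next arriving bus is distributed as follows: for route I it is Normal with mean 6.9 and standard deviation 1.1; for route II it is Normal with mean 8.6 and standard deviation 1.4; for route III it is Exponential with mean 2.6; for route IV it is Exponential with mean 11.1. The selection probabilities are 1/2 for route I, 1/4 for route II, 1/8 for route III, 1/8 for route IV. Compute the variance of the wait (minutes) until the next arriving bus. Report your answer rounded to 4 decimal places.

Per component, I: μ=6.9, E[X²]=48.82; II: μ=8.6, E[X²]=75.92; III: μ=2.6, E[X²]=13.52; IV: μ=11.1, E[X²]=246.42.
E[X] = 0.5·6.9 + 0.25·8.6 + 0.125·2.6 + 0.125·11.1 = 7.3125.
E[X²] = 0.5·48.82 + 0.25·75.92 + 0.125·13.52 + 0.125·246.42 = 75.8825.
Var(X) = E[X²] − (E[X])² = 75.8825 − 53.4727 = 22.4098.

22.4098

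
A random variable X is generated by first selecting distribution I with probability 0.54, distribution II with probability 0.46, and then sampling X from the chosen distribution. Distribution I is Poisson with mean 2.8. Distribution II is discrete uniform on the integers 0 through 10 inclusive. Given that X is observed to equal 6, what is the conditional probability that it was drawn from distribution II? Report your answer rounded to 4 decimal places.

Likelihoods P(X=6 | ·): I: 0.0406997; II: 0.0909091.
Posterior ∝ prior × likelihood. Numerator for II: 0.46·0.0909091 = 0.0418182.
Normalizing constant: 0.54·0.0406997 + 0.46·0.0909091 = 0.063796.
P(II | observation) = 0.0418182 / 0.063796 = 0.655498.

0.6555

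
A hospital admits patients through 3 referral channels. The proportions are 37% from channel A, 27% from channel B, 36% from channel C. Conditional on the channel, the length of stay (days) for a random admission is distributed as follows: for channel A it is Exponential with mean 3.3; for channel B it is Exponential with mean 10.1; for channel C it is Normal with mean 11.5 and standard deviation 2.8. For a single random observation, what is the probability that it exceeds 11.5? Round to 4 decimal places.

Conditional on each channel, P(X > 11.5): A: 0.0306584; B: 0.320263; C: 0.5.
By total probability, P(X > 11.5) = 0.37·0.0306584 + 0.27·0.320263 + 0.36·0.5 = 0.277815.

0.2778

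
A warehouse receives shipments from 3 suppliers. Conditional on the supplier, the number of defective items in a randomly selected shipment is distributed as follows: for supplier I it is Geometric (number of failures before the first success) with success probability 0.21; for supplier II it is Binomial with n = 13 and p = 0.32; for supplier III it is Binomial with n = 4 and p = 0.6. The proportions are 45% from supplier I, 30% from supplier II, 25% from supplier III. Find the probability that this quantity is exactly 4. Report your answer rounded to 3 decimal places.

0.139

Conditional on each supplier, P(X = 4): I: 0.0817952; II: 0.23307; III: 0.1296.
By total probability, P(X = 4) = 0.45·0.0817952 + 0.3·0.23307 + 0.25·0.1296 = 0.139129.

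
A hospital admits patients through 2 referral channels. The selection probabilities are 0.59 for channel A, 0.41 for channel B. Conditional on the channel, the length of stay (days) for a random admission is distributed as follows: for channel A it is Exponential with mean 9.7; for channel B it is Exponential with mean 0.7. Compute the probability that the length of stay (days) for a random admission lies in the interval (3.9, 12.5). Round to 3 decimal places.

Conditional on each channel, P(3.9 < X < 12.5): A: 0.393299; B: 0.00380502.
By total probability, P(3.9 < X < 12.5) = 0.59·0.393299 + 0.41·0.00380502 = 0.233607.

0.234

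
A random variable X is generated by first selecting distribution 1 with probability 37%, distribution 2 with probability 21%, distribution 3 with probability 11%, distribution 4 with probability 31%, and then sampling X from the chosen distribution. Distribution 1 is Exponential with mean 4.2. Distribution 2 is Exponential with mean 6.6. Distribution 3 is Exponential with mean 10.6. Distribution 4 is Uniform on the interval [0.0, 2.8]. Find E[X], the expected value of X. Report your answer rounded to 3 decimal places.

Component means — 1: 4.2; 2: 6.6; 3: 10.6; 4: 1.4.
E[X] = 0.37·4.2 + 0.21·6.6 + 0.11·10.6 + 0.31·1.4 = 4.54.

4.540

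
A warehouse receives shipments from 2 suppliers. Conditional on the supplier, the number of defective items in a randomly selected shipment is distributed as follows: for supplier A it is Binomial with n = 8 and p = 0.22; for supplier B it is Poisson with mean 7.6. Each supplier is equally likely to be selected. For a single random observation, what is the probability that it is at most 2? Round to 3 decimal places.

Conditional on each supplier, P(X ≤ 2): A: 0.751356; B: 0.0187569.
By total probability, P(X ≤ 2) = 0.5·0.751356 + 0.5·0.0187569 = 0.385056.

0.385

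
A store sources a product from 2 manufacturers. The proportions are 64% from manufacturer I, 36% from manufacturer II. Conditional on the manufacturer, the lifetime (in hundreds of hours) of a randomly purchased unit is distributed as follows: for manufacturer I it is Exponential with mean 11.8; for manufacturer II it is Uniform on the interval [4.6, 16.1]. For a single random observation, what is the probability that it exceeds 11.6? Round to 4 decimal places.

Conditional on each manufacturer, P(X > 11.6): I: 0.374168; II: 0.391304.
By total probability, P(X > 11.6) = 0.64·0.374168 + 0.36·0.391304 = 0.380337.

0.3803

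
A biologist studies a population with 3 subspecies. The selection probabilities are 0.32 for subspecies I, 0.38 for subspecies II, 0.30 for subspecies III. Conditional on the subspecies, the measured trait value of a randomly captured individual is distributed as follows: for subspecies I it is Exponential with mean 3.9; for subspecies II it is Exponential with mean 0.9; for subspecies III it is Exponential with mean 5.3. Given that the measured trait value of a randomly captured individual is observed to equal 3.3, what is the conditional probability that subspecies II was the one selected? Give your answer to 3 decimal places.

Likelihoods f(3.3 | ·): I: 0.110016; II: 0.0284017; III: 0.101231.
Posterior ∝ prior × likelihood. Numerator for II: 0.38·0.0284017 = 0.0107926.
Normalizing constant: 0.32·0.110016 + 0.38·0.0284017 + 0.3·0.101231 = 0.0763671.
P(II | observation) = 0.0107926 / 0.0763671 = 0.141326.

0.141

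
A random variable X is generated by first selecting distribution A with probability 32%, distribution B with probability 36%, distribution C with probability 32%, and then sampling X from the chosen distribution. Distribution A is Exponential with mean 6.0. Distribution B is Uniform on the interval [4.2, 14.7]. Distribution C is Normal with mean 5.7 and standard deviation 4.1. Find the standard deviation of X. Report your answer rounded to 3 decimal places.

4.817

Per component, A: μ=6, E[X²]=72; B: μ=9.45, E[X²]=98.49; C: μ=5.7, E[X²]=49.3.
E[X] = 0.32·6 + 0.36·9.45 + 0.32·5.7 = 7.146.
E[X²] = 0.32·72 + 0.36·98.49 + 0.32·49.3 = 74.2724.
Var(X) = E[X²] − (E[X])² = 74.2724 − 51.0653 = 23.2071.
SD(X) = √23.2071 = 4.81737.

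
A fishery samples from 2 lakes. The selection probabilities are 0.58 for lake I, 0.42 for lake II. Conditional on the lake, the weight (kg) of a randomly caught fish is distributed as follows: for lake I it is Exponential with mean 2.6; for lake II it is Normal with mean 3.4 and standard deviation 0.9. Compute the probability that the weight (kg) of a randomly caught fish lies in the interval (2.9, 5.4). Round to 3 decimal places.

Conditional on each lake, P(2.9 < X < 5.4): I: 0.202474; II: 0.697608.
By total probability, P(2.9 < X < 5.4) = 0.58·0.202474 + 0.42·0.697608 = 0.41043.

0.410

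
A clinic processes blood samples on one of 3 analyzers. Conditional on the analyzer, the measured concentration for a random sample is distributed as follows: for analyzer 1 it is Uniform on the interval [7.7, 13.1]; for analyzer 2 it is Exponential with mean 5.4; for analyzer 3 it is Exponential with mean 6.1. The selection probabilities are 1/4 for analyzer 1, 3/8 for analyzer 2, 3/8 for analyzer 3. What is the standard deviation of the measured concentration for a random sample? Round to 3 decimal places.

5.444

Per component, 1: μ=10.4, E[X²]=110.59; 2: μ=5.4, E[X²]=58.32; 3: μ=6.1, E[X²]=74.42.
E[X] = 0.25·10.4 + 0.375·5.4 + 0.375·6.1 = 6.9125.
E[X²] = 0.25·110.59 + 0.375·58.32 + 0.375·74.42 = 77.425.
Var(X) = E[X²] − (E[X])² = 77.425 − 47.7827 = 29.6423.
SD(X) = √29.6423 = 5.44448.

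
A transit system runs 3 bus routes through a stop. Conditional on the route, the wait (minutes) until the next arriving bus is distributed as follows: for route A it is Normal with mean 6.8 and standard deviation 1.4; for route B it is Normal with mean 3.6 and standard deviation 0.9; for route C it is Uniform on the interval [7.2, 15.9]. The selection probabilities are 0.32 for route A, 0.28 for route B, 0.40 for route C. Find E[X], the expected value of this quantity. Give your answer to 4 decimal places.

Component means — A: 6.8; B: 3.6; C: 11.55.
E[X] = 0.32·6.8 + 0.28·3.6 + 0.4·11.55 = 7.804.

7.8040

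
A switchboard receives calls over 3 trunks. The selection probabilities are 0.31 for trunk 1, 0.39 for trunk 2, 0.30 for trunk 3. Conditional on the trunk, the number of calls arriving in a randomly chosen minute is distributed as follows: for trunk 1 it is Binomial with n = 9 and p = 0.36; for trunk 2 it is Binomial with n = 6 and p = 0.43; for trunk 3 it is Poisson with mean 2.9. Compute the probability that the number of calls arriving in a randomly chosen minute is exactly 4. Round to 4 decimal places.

0.1841

Conditional on each trunk, P(X = 4): 1: 0.227238; 2: 0.166615; 3: 0.162154.
By total probability, P(X = 4) = 0.31·0.227238 + 0.39·0.166615 + 0.3·0.162154 = 0.18407.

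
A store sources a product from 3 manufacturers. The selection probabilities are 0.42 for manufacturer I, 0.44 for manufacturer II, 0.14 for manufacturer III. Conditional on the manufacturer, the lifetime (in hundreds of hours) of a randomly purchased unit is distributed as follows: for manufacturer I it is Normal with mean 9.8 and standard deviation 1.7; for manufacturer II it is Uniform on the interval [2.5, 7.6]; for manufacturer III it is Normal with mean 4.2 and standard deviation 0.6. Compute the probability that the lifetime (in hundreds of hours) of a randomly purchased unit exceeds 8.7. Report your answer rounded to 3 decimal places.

0.311

Conditional on each manufacturer, P(X > 8.7): I: 0.741203; II: 0; III: 3.19744e-14.
By total probability, P(X > 8.7) = 0.42·0.741203 + 0.44·0 + 0.14·3.19744e-14 = 0.311305.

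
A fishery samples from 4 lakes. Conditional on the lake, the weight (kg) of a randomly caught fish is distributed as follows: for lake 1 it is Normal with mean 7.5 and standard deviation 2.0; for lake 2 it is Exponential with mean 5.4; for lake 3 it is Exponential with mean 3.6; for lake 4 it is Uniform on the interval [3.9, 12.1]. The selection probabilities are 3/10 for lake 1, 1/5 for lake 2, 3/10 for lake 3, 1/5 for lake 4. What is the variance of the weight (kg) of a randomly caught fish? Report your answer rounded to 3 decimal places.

Per component, 1: μ=7.5, E[X²]=60.25; 2: μ=5.4, E[X²]=58.32; 3: μ=3.6, E[X²]=25.92; 4: μ=8, E[X²]=69.6033.
E[X] = 0.3·7.5 + 0.2·5.4 + 0.3·3.6 + 0.2·8 = 6.01.
E[X²] = 0.3·60.25 + 0.2·58.32 + 0.3·25.92 + 0.2·69.6033 = 51.4357.
Var(X) = E[X²] − (E[X])² = 51.4357 − 36.1201 = 15.3156.

15.316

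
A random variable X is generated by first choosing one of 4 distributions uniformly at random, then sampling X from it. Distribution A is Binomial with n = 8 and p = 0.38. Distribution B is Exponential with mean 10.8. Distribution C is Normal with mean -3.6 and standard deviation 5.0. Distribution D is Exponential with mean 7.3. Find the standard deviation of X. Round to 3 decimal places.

8.832

Per component, A: μ=3.04, E[X²]=11.1264; B: μ=10.8, E[X²]=233.28; C: μ=-3.6, E[X²]=37.96; D: μ=7.3, E[X²]=106.58.
E[X] = 0.25·3.04 + 0.25·10.8 + 0.25·-3.6 + 0.25·7.3 = 4.385.
E[X²] = 0.25·11.1264 + 0.25·233.28 + 0.25·37.96 + 0.25·106.58 = 97.2366.
Var(X) = E[X²] − (E[X])² = 97.2366 − 19.2282 = 78.0084.
SD(X) = √78.0084 = 8.83223.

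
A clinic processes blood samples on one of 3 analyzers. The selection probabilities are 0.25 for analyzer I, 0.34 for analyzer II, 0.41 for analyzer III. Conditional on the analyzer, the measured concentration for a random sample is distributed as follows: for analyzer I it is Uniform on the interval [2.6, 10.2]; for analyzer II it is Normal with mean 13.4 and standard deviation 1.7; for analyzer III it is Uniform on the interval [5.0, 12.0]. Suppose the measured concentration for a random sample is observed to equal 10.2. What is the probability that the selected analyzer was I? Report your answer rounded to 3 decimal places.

Likelihoods f(10.2 | ·): I: 0.131579; II: 0.0399074; III: 0.142857.
Posterior ∝ prior × likelihood. Numerator for I: 0.25·0.131579 = 0.0328947.
Normalizing constant: 0.25·0.131579 + 0.34·0.0399074 + 0.41·0.142857 = 0.105035.
P(I | observation) = 0.0328947 / 0.105035 = 0.31318.

0.313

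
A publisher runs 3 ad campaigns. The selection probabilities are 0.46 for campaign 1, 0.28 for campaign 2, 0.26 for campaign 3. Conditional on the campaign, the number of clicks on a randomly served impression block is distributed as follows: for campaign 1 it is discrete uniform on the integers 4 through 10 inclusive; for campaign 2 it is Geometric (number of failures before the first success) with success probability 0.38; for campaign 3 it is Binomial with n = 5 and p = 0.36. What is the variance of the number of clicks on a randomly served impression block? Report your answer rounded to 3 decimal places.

10.290

Per component, 1: μ=7, E[X²]=53; 2: μ=1.63158, E[X²]=6.95568; 3: μ=1.8, E[X²]=4.392.
E[X] = 0.46·7 + 0.28·1.63158 + 0.26·1.8 = 4.14484.
E[X²] = 0.46·53 + 0.28·6.95568 + 0.26·4.392 = 27.4695.
Var(X) = E[X²] − (E[X])² = 27.4695 − 17.1797 = 10.2898.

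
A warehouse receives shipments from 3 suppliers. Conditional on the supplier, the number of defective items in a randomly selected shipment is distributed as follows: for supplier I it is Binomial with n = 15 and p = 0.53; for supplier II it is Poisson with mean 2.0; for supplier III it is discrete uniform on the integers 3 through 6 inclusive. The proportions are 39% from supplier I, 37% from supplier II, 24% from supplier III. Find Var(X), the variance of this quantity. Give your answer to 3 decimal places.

Per component, I: μ=7.95, E[X²]=66.939; II: μ=2, E[X²]=6; III: μ=4.5, E[X²]=21.5.
E[X] = 0.39·7.95 + 0.37·2 + 0.24·4.5 = 4.9205.
E[X²] = 0.39·66.939 + 0.37·6 + 0.24·21.5 = 33.4862.
Var(X) = E[X²] − (E[X])² = 33.4862 − 24.2113 = 9.27489.

9.275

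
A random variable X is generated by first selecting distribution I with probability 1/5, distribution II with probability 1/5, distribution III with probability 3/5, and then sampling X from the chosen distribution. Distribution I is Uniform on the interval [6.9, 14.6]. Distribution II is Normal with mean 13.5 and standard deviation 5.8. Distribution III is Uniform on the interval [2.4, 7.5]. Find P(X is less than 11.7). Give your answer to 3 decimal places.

Conditional on each component, P(X < 11.7): I: 0.623377; II: 0.378149; III: 1.
By total probability, P(X < 11.7) = 0.2·0.623377 + 0.2·0.378149 + 0.6·1 = 0.800305.

0.800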